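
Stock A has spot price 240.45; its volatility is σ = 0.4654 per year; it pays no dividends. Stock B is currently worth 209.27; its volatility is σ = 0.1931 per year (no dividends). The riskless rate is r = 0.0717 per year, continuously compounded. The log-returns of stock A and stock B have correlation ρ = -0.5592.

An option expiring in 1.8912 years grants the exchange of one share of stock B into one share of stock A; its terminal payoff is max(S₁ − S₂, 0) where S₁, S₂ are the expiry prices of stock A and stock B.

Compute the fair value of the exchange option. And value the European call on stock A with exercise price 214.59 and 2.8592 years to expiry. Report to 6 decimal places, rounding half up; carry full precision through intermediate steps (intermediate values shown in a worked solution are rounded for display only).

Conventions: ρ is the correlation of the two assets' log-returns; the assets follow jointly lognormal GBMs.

exchange price = 87.997502
price(stock A call K=214.59) = 101.192346

σ_eff = √(σ₁² + σ₂² − 2ρσ₁σ₂) = √(0.4654² + 0.1931² − 2·-0.5592·0.4654·0.1931) = 0.595310
d₁ = (ln(S₁/S₂) + (q₂ − q₁ + σ_eff²/2)T) / (σ_eff√T) = (ln(240.45/209.27) + (0.0 − 0.0 + 0.177197)·1.8912) / 0.818676 = 0.578986
d₂ = d₁ − σ_eff√T = 0.578986 − 0.818676 = -0.239690
N(d₁) = 0.718701,  N(d₂) = 0.405285
V = S₁·e^{−q₁T}·N(d₁) − S₂·e^{−q₂T}·N(d₂) = 172.811587 − 84.814085 = 87.997502
[vanilla: stock A call K=214.59]
σ√T = 0.4654·√2.8592 = 0.786953
d₁ = (ln(S/K) + (r+σ²/2)T) / (σ√T) = (ln(240.45/214.59) + (0.0717+0.4654²/2)·2.8592) / 0.786953 = (0.113783 + 0.514652) / 0.786953 = 0.798568
d₂ = d₁ − σ√T = 0.798568 − 0.786953 = 0.011615
e^{−rT} = 0.814644
N(d₁) = 0.787729,  N(d₂) = 0.504634
price = S·N(d₁) − K·e^{−rT}·N(d₂) = 189.409530 − 88.217184 = 101.192346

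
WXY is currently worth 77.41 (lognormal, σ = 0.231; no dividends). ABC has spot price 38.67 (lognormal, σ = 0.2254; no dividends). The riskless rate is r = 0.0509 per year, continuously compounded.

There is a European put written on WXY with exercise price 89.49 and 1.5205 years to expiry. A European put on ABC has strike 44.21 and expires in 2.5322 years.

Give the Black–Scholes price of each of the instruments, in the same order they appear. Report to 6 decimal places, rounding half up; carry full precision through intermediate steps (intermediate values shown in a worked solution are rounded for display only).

price(WXY put K=89.49) = 12.033819
price(ABC put K=44.21) = 5.615014

[WXY put K=89.49]
σ√T = 0.231·√1.5205 = 0.284843
d₁ = (ln(S/K) + (r+σ²/2)T) / (σ√T) = (ln(77.41/89.49) + (0.0509+0.231²/2)·1.5205) / 0.284843 = (-0.145011 + 0.117961) / 0.284843 = -0.094964
d₂ = d₁ − σ√T = -0.094964 − 0.284843 = -0.379807
e^{−rT} = 0.925526
N(−d₁) = 0.537828,  N(−d₂) = 0.647956
price = K·e^{−rT}·N(−d₂) − S·N(−d₁) = 53.667103 − 41.633283 = 12.033819
[ABC put K=44.21]
σ√T = 0.2254·√2.5322 = 0.358676
d₁ = (ln(S/K) + (r+σ²/2)T) / (σ√T) = (ln(38.67/44.21) + (0.0509+0.2254²/2)·2.5322) / 0.358676 = (-0.133887 + 0.193213) / 0.358676 = 0.165404
d₂ = d₁ − σ√T = 0.165404 − 0.358676 = -0.193273
e^{−rT} = 0.879072
N(−d₁) = 0.434313,  N(−d₂) = 0.576627
price = K·e^{−rT}·N(−d₂) − S·N(−d₁) = 22.409899 − 16.794885 = 5.615014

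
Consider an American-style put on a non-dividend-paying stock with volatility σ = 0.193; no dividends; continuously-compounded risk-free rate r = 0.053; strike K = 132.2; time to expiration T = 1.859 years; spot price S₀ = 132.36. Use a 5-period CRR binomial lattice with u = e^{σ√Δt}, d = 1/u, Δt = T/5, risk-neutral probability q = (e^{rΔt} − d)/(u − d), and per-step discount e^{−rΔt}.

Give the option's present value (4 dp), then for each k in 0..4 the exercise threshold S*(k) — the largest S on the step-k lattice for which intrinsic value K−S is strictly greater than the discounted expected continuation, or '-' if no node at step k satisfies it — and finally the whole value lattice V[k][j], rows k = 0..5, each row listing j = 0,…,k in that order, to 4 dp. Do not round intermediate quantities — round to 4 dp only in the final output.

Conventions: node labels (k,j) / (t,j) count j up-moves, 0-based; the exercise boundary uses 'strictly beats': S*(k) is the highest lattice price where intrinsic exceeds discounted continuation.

price = 9.5376
boundary = - - 104.6018 92.9887 104.6018
tree:
9.5376
16.5404 4.2640
27.5982 8.2663 1.2075
39.2113 15.4934 2.7674 0.0000
49.5351 27.5982 6.3422 0.0000 0.0000
58.7127 39.2113 14.5348 0.0000 0.0000 0.0000

Δt=0.37180  u=1.12489  d=0.88898  q=0.55497  discount=0.98049
step 5 (expiry): payoffs max(K−S,0) = 58.7127 39.2113 14.5348 0.0000 0.0000 0.0000
step 4: (k=4,j=0): S=82.6649, K−S=49.5351, hold=46.9555 ⇒ V=49.5351 exercise | (k=4,j=1): S=104.6018, K−S=27.5982, hold=25.0187 ⇒ V=27.5982 exercise | (k=4,j=2): S=132.3600, K−S=0.0000, hold=6.3422 ⇒ V=6.3422 continue | (k=4,j=3): S=167.4845, K−S=0.0000, hold=0.0000 ⇒ V=0.0000 continue | (k=4,j=4): S=211.9299, K−S=0.0000, hold=0.0000 ⇒ V=0.0000 continue  boundary S*=104.6018
step 3: (k=3,j=0): S=92.9887, K−S=39.2113, hold=36.6318 ⇒ V=39.2113 exercise | (k=3,j=1): S=117.6652, K−S=14.5348, hold=15.4934 ⇒ V=15.4934 continue | (k=3,j=2): S=148.8900, K−S=0.0000, hold=2.7674 ⇒ V=2.7674 continue | (k=3,j=3): S=188.4011, K−S=0.0000, hold=0.0000 ⇒ V=0.0000 continue  boundary S*=92.9887
step 2: (k=2,j=0): S=104.6018, K−S=27.5982, hold=25.5403 ⇒ V=27.5982 exercise | (k=2,j=1): S=132.3600, K−S=0.0000, hold=8.2663 ⇒ V=8.2663 continue | (k=2,j=2): S=167.4845, K−S=0.0000, hold=1.2075 ⇒ V=1.2075 continue  boundary S*=104.6018
step 1: (k=1,j=0): S=117.6652, K−S=14.5348, hold=16.5404 ⇒ V=16.5404 continue | (k=1,j=1): S=148.8900, K−S=0.0000, hold=4.2640 ⇒ V=4.2640 continue  boundary S*=-
step 0: (k=0,j=0): S=132.3600, K−S=0.0000, hold=9.5376 ⇒ V=9.5376 continue  boundary S*=-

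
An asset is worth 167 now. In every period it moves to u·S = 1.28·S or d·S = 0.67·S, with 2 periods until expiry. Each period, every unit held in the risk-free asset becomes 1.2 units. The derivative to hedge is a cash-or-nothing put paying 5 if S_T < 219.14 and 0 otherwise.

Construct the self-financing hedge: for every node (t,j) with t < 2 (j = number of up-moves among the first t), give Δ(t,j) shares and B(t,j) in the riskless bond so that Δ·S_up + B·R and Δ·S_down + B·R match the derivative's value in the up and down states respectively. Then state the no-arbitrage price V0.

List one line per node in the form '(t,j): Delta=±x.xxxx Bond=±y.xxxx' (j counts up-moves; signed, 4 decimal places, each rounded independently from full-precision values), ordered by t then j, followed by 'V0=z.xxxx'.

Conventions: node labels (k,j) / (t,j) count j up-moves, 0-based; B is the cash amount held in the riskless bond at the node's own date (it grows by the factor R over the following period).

(0,0): Delta=-0.0355 Bond=6.7858
(1,0): Delta=0.0000 Bond=4.1667
(1,1): Delta=-0.0383 Bond=8.7432
V0=0.8510

Arbitrage-free pricing uses the up-move probability p* = (R−d)/(u−d) = 0.8689, discounting each step at R = 1.2.
Expiry values: V(2,0)=5.0000, V(2,1)=5.0000, V(2,2)=0.0000
Node (1,0) S=111.8900: V=(p*·5.0000+(1−p*)·5.0000)/1.2=4.1667; Δ=(5.0000−5.0000)/(143.2192−74.9663)=0.0000; B=V−Δ·S=4.1667
Node (1,1) S=213.7600: V=(p*·0.0000+(1−p*)·5.0000)/1.2=0.5464; Δ=(0.0000−5.0000)/(273.6128−143.2192)=-0.0383; B=V−Δ·S=8.7432
Node (0,0) S=167.0000: V=(p*·0.5464+(1−p*)·4.1667)/1.2=0.8510; Δ=(0.5464−4.1667)/(213.7600−111.8900)=-0.0355; B=V−Δ·S=6.7858
Check: Δ(0,0)·S0 + B(0,0) = 0.8510 = V0.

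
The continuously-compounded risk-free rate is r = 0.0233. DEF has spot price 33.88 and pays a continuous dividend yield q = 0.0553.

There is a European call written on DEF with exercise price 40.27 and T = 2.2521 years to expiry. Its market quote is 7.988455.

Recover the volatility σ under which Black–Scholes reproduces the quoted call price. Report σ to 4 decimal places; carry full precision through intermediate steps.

At σ = 0.5943 the Black–Scholes value reproduces the quote:
σ√T = 0.5943·√2.2521 = 0.891866
d₁ = (ln(S/K) + (r−q+σ²/2)T) / (σ√T) = (ln(33.88/40.27) + (0.0233−0.0553+0.5943²/2)·2.2521) / 0.891866 = (-0.172782 + 0.325645) / 0.891866 = 0.171397
d₂ = d₁ − σ√T = 0.171397 − 0.891866 = -0.720469
e^{−rT} = 0.948879
e^{−qT} = 0.882902
N(d₁) = 0.568044,  N(d₂) = 0.235618
V = S·e^{−qT}·N(d₁) − K·e^{−rT}·N(d₂) = 16.991748 − 9.003293 = 7.988455 (equal to the quote); since ∂V/∂σ > 0 for all σ, the implied volatility is unique

sigma = 0.5943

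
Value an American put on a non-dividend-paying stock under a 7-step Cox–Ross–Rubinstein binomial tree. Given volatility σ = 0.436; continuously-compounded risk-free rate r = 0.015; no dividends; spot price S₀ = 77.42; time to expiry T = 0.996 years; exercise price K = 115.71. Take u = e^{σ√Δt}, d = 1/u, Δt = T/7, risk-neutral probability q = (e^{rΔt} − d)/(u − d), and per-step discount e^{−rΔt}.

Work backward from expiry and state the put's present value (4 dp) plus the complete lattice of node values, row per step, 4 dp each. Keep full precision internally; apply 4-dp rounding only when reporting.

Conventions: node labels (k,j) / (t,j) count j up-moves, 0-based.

Δt=0.14229, u=1.17876, d=0.84835, q=0.46544, disc=e^(-rΔt)=0.99787
k=7 terminal: V=max(K-S,0) → 91.2263 81.6906 68.4409 50.0308 24.4504 0.0000 0.0000 0.0000
k=6: j=0 S=28.8604 intr=86.8496 cont=86.6029 V=86.8496[EX]; j=1 S=40.1007 intr=75.6093 cont=75.3626 V=75.6093[EX]; j=2 S=55.7189 intr=59.9911 cont=59.7444 V=59.9911[EX]; j=3 S=77.4200 intr=38.2900 cont=38.0433 V=38.2900[EX]; j=4 S=107.5731 intr=8.1369 cont=13.0423 V=13.0423[hold]; j=5 S=149.4700 intr=0.0000 cont=0.0000 V=0.0000[hold]; j=6 S=207.6846 intr=0.0000 cont=0.0000 V=0.0000[hold]
k=5: j=0 S=34.0194 intr=81.6906 cont=81.4439 V=81.6906[EX]; j=1 S=47.2691 intr=68.4409 cont=68.1942 V=68.4409[EX]; j=2 S=65.6792 intr=50.0308 cont=49.7841 V=50.0308[EX]; j=3 S=91.2596 intr=24.4504 cont=26.4820 V=26.4820[hold]; j=4 S=126.8028 intr=0.0000 cont=6.9570 V=6.9570[hold]; j=5 S=176.1891 intr=0.0000 cont=0.0000 V=0.0000[hold]
k=4: j=0 S=40.1007 intr=75.6093 cont=75.3626 V=75.6093[EX]; j=1 S=55.7189 intr=59.9911 cont=59.7444 V=59.9911[EX]; j=2 S=77.4200 intr=38.2900 cont=38.9869 V=38.9869[hold]; j=3 S=107.5731 intr=8.1369 cont=17.3571 V=17.3571[hold]; j=4 S=149.4700 intr=0.0000 cont=3.7110 V=3.7110[hold]
k=3: j=0 S=47.2691 intr=68.4409 cont=68.1942 V=68.4409[EX]; j=1 S=65.6792 intr=50.0308 cont=50.1078 V=50.1078[hold]; j=2 S=91.2596 intr=24.4504 cont=28.8578 V=28.8578[hold]; j=3 S=126.8028 intr=0.0000 cont=10.9822 V=10.9822[hold]
k=2: j=0 S=55.7189 intr=59.9911 cont=59.7801 V=59.9911[EX]; j=1 S=77.4200 intr=38.2900 cont=40.1314 V=40.1314[hold]; j=2 S=107.5731 intr=8.1369 cont=20.4939 V=20.4939[hold]
k=1: j=0 S=65.6792 intr=50.0308 cont=50.6393 V=50.6393[hold]; j=1 S=91.2596 intr=24.4504 cont=30.9252 V=30.9252[hold]
k=0: j=0 S=77.4200 intr=38.2900 cont=41.3751 V=41.3751[hold]

price = 41.3751
tree:
41.3751
50.6393 30.9252
59.9911 40.1314 20.4939
68.4409 50.1078 28.8578 10.9822
75.6093 59.9911 38.9869 17.3571 3.7110
81.6906 68.4409 50.0308 26.4820 6.9570 0.0000
86.8496 75.6093 59.9911 38.2900 13.0423 0.0000 0.0000
91.2263 81.6906 68.4409 50.0308 24.4504 0.0000 0.0000 0.0000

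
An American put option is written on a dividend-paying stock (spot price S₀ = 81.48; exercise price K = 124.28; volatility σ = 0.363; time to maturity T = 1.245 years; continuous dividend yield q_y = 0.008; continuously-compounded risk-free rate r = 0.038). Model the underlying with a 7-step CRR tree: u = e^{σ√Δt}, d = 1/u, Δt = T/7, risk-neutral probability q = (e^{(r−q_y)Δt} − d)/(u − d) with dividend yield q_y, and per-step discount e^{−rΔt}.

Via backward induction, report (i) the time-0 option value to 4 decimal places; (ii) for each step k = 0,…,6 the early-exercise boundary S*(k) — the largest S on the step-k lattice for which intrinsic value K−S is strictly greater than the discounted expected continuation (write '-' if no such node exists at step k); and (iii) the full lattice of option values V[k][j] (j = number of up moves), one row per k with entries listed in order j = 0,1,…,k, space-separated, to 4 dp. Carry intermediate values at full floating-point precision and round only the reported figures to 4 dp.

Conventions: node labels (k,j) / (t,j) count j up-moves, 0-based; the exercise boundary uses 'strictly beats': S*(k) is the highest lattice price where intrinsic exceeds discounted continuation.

params: Δt=0.17786 u=1.16543 d=0.85805 q=0.47921 e^(-rΔt)=0.99326
t_7 payoffs: 96.3769 86.3813 72.8052 54.3658 29.3209 0.0000 0.0000 0.0000
t_6: node(6,0) S=32.5191 payoff=91.7609 vs cont=90.9700 → 91.7609 [stop]  node(6,1) S=44.1682 payoff=80.1118 vs cont=79.3375 → 80.1118 [stop]  node(6,2) S=59.9902 payoff=64.2898 vs cont=63.5380 → 64.2898 [stop]  node(6,3) S=81.4800 payoff=42.8000 vs cont=42.0787 → 42.8000 [stop]  node(6,4) S=110.6680 payoff=13.6120 vs cont=15.1673 → 15.1673 [wait]  node(6,5) S=150.3117 payoff=0.0000 vs cont=0.0000 → 0.0000 [wait]  node(6,6) S=204.1567 payoff=0.0000 vs cont=0.0000 → 0.0000 [wait]  ⇒ S*(6)=81.4800
t_5: node(5,0) S=37.8987 payoff=86.3813 vs cont=85.5981 → 86.3813 [stop]  node(5,1) S=51.4748 payoff=72.8052 vs cont=72.0413 → 72.8052 [stop]  node(5,2) S=69.9142 payoff=54.3658 vs cont=53.6281 → 54.3658 [stop]  node(5,3) S=94.9591 payoff=29.3209 vs cont=29.3591 → 29.3591 [wait]  node(5,4) S=128.9755 payoff=0.0000 vs cont=7.8458 → 7.8458 [wait]  node(5,5) S=175.1775 payoff=0.0000 vs cont=0.0000 → 0.0000 [wait]  ⇒ S*(5)=69.9142
t_4: node(4,0) S=44.1682 payoff=80.1118 vs cont=79.3375 → 80.1118 [stop]  node(4,1) S=59.9902 payoff=64.2898 vs cont=63.5380 → 64.2898 [stop]  node(4,2) S=81.4800 payoff=42.8000 vs cont=42.0969 → 42.8000 [stop]  node(4,3) S=110.6680 payoff=13.6120 vs cont=18.9214 → 18.9214 [wait]  node(4,4) S=150.3117 payoff=0.0000 vs cont=4.0585 → 4.0585 [wait]  ⇒ S*(4)=81.4800
t_3: node(3,0) S=51.4748 payoff=72.8052 vs cont=72.0413 → 72.8052 [stop]  node(3,1) S=69.9142 payoff=54.3658 vs cont=53.6281 → 54.3658 [stop]  node(3,2) S=94.9591 payoff=29.3209 vs cont=31.1460 → 31.1460 [wait]  node(3,3) S=128.9755 payoff=0.0000 vs cont=11.7195 → 11.7195 [wait]  ⇒ S*(3)=69.9142
t_2: node(2,0) S=59.9902 payoff=64.2898 vs cont=63.5380 → 64.2898 [stop]  node(2,1) S=81.4800 payoff=42.8000 vs cont=42.9474 → 42.9474 [wait]  node(2,2) S=110.6680 payoff=13.6120 vs cont=21.6896 → 21.6896 [wait]  ⇒ S*(2)=59.9902
t_1: node(1,0) S=69.9142 payoff=54.3658 vs cont=53.6982 → 54.3658 [stop]  node(1,1) S=94.9591 payoff=29.3209 vs cont=32.5398 → 32.5398 [wait]  ⇒ S*(1)=69.9142
t_0: node(0,0) S=81.4800 payoff=42.8000 vs cont=43.6109 → 43.6109 [wait]  ⇒ S*(0)=-

price = 43.6109
boundary = - 69.9142 59.9902 69.9142 81.4800 69.9142 81.4800
tree:
43.6109
54.3658 32.5398
64.2898 42.9474 21.6896
72.8052 54.3658 31.1460 11.7195
80.1118 64.2898 42.8000 18.9214 4.0585
86.3813 72.8052 54.3658 29.3591 7.8458 0.0000
91.7609 80.1118 64.2898 42.8000 15.1673 0.0000 0.0000
96.3769 86.3813 72.8052 54.3658 29.3209 0.0000 0.0000 0.0000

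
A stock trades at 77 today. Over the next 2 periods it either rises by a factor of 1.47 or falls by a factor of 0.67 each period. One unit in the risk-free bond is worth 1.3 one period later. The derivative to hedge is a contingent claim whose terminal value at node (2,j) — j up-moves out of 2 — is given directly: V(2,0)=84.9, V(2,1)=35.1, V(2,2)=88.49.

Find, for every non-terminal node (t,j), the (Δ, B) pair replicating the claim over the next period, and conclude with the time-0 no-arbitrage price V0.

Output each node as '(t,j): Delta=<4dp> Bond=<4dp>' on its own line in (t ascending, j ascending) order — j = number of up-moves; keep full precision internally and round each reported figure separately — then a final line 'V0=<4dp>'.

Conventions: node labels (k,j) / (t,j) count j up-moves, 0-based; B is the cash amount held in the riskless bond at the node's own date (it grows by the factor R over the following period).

(0,0): Delta=0.3929 Bond=11.4396
(1,0): Delta=-1.2066 Bond=97.3904
(1,1): Delta=0.5896 Bond=-7.3955
V0=41.6917

Risk-neutral probability p* = (R−d)/(u−d) = (1.3−0.67)/(1.47−0.67) = 0.7875.
At maturity the claim pays: V(2,0)=84.9000, V(2,1)=35.1000, V(2,2)=88.4900
Node (1,0) S=51.5900: V=(p*·35.1000+(1−p*)·84.9000)/1.3=35.1404; Δ=(35.1000−84.9000)/(75.8373−34.5653)=-1.2066; B=V−Δ·S=97.3904
Node (1,1) S=113.1900: V=(p*·88.4900+(1−p*)·35.1000)/1.3=59.3420; Δ=(88.4900−35.1000)/(166.3893−75.8373)=0.5896; B=V−Δ·S=-7.3955
Node (0,0) S=77.0000: V=(p*·59.3420+(1−p*)·35.1404)/1.3=41.6917; Δ=(59.3420−35.1404)/(113.1900−51.5900)=0.3929; B=V−Δ·S=11.4396
Sanity check at the root: Δ(0,0)·S0 + B(0,0) reproduces V0 = 41.6917.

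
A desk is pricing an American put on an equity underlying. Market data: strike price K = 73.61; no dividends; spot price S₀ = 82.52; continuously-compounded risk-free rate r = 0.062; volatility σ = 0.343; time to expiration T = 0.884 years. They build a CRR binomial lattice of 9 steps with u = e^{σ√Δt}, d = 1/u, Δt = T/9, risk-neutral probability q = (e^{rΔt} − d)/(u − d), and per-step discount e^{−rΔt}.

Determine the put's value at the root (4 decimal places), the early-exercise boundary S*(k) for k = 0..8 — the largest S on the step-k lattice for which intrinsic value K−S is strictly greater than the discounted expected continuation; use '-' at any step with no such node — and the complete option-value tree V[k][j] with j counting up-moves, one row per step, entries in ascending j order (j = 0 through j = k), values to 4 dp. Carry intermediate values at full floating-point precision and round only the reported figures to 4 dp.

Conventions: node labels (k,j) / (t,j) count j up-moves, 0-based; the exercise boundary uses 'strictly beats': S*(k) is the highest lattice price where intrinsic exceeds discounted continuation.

Δt=0.09822  u=1.11349  d=0.89808  q=0.50151  discount=0.99393
step 9 (expiry): payoffs max(K−S,0) = 42.2491 34.7270 25.4007 13.8374 0.0000 0.0000 0.0000 0.0000 0.0000 0.0000
step 8: (k=8,j=0): S=34.9200, K−S=38.6900, hold=38.2431 ⇒ V=38.6900 exercise | (k=8,j=1): S=43.2958, K−S=30.3142, hold=29.8673 ⇒ V=30.3142 exercise | (k=8,j=2): S=53.6805, K−S=19.9295, hold=19.4826 ⇒ V=19.9295 exercise | (k=8,j=3): S=66.5561, K−S=7.0539, hold=6.8559 ⇒ V=7.0539 exercise | (k=8,j=4): S=82.5200, K−S=0.0000, hold=0.0000 ⇒ V=0.0000 continue | (k=8,j=5): S=102.3129, K−S=0.0000, hold=0.0000 ⇒ V=0.0000 continue | (k=8,j=6): S=126.8533, K−S=0.0000, hold=0.0000 ⇒ V=0.0000 continue | (k=8,j=7): S=157.2798, K−S=0.0000, hold=0.0000 ⇒ V=0.0000 continue | (k=8,j=8): S=195.0044, K−S=0.0000, hold=0.0000 ⇒ V=0.0000 continue  boundary S*=66.5561
step 7: (k=7,j=0): S=38.8830, K−S=34.7270, hold=34.2801 ⇒ V=34.7270 exercise | (k=7,j=1): S=48.2093, K−S=25.4007, hold=24.9538 ⇒ V=25.4007 exercise | (k=7,j=2): S=59.7726, K−S=13.8374, hold=13.3905 ⇒ V=13.8374 exercise | (k=7,j=3): S=74.1094, K−S=0.0000, hold=3.4950 ⇒ V=3.4950 continue | (k=7,j=4): S=91.8851, K−S=0.0000, hold=0.0000 ⇒ V=0.0000 continue | (k=7,j=5): S=113.9242, K−S=0.0000, hold=0.0000 ⇒ V=0.0000 continue | (k=7,j=6): S=141.2497, K−S=0.0000, hold=0.0000 ⇒ V=0.0000 continue | (k=7,j=7): S=175.1293, K−S=0.0000, hold=0.0000 ⇒ V=0.0000 continue  boundary S*=59.7726
step 6: (k=6,j=0): S=43.2958, K−S=30.3142, hold=29.8673 ⇒ V=30.3142 exercise | (k=6,j=1): S=53.6805, K−S=19.9295, hold=19.4826 ⇒ V=19.9295 exercise | (k=6,j=2): S=66.5561, K−S=7.0539, hold=8.5980 ⇒ V=8.5980 continue | (k=6,j=3): S=82.5200, K−S=0.0000, hold=1.7316 ⇒ V=1.7316 continue | (k=6,j=4): S=102.3129, K−S=0.0000, hold=0.0000 ⇒ V=0.0000 continue | (k=6,j=5): S=126.8533, K−S=0.0000, hold=0.0000 ⇒ V=0.0000 continue | (k=6,j=6): S=157.2798, K−S=0.0000, hold=0.0000 ⇒ V=0.0000 continue  boundary S*=53.6805
step 5: (k=5,j=0): S=48.2093, K−S=25.4007, hold=24.9538 ⇒ V=25.4007 exercise | (k=5,j=1): S=59.7726, K−S=13.8374, hold=14.1602 ⇒ V=14.1602 continue | (k=5,j=2): S=74.1094, K−S=0.0000, hold=5.1232 ⇒ V=5.1232 continue | (k=5,j=3): S=91.8851, K−S=0.0000, hold=0.8580 ⇒ V=0.8580 continue | (k=5,j=4): S=113.9242, K−S=0.0000, hold=0.0000 ⇒ V=0.0000 continue | (k=5,j=5): S=141.2497, K−S=0.0000, hold=0.0000 ⇒ V=0.0000 continue  boundary S*=48.2093
step 4: (k=4,j=0): S=53.6805, K−S=19.9295, hold=19.6435 ⇒ V=19.9295 exercise | (k=4,j=1): S=66.5561, K−S=7.0539, hold=9.5696 ⇒ V=9.5696 continue | (k=4,j=2): S=82.5200, K−S=0.0000, hold=2.9660 ⇒ V=2.9660 continue | (k=4,j=3): S=102.3129, K−S=0.0000, hold=0.4251 ⇒ V=0.4251 continue | (k=4,j=4): S=126.8533, K−S=0.0000, hold=0.0000 ⇒ V=0.0000 continue  boundary S*=53.6805
step 3: (k=3,j=0): S=59.7726, K−S=13.8374, hold=14.6445 ⇒ V=14.6445 continue | (k=3,j=1): S=74.1094, K−S=0.0000, hold=6.2199 ⇒ V=6.2199 continue | (k=3,j=2): S=91.8851, K−S=0.0000, hold=1.6815 ⇒ V=1.6815 continue | (k=3,j=3): S=113.9242, K−S=0.0000, hold=0.2106 ⇒ V=0.2106 continue  boundary S*=-
step 2: (k=2,j=0): S=66.5561, K−S=7.0539, hold=10.3562 ⇒ V=10.3562 continue | (k=2,j=1): S=82.5200, K−S=0.0000, hold=3.9199 ⇒ V=3.9199 continue | (k=2,j=2): S=102.3129, K−S=0.0000, hold=0.9381 ⇒ V=0.9381 continue  boundary S*=-
step 1: (k=1,j=0): S=74.1094, K−S=0.0000, hold=7.0850 ⇒ V=7.0850 continue | (k=1,j=1): S=91.8851, K−S=0.0000, hold=2.4098 ⇒ V=2.4098 continue  boundary S*=-
step 0: (k=0,j=0): S=82.5200, K−S=0.0000, hold=4.7116 ⇒ V=4.7116 continue  boundary S*=-

price = 4.7116
boundary = - - - - 53.6805 48.2093 53.6805 59.7726 66.5561
tree:
4.7116
7.0850 2.4098
10.3562 3.9199 0.9381
14.6445 6.2199 1.6815 0.2106
19.9295 9.5696 2.9660 0.4251 0.0000
25.4007 14.1602 5.1232 0.8580 0.0000 0.0000
30.3142 19.9295 8.5980 1.7316 0.0000 0.0000 0.0000
34.7270 25.4007 13.8374 3.4950 0.0000 0.0000 0.0000 0.0000
38.6900 30.3142 19.9295 7.0539 0.0000 0.0000 0.0000 0.0000 0.0000
42.2491 34.7270 25.4007 13.8374 0.0000 0.0000 0.0000 0.0000 0.0000 0.0000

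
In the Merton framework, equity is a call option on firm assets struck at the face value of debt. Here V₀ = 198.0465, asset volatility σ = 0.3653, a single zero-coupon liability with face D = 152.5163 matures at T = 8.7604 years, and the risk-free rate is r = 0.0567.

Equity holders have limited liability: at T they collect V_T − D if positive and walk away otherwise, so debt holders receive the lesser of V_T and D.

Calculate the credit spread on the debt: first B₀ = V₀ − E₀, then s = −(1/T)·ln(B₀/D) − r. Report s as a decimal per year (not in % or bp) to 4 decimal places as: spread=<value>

spread=0.0266

Equity is a call on the firm's assets struck at D = 152.5163:
d₁ = [ln(V₀/D) + (r + σ²/2)T] / (σ√T)
   = [ln(198.0465/152.5163) + (0.0567 + 0.5·0.3653²)·8.7604] / (0.3653·√8.7604)
   = [0.261230 + 1.081226] / 1.081214 = 1.241620
d₂ = d₁ − σ√T = 1.241620 − 1.081214 = 0.160406
N(d₁) = 0.892812,  N(d₂) = 0.563719,  e^(−rT) = 0.608527
E₀ = V₀·N(d₁) − D·e^(−rT)·N(d₂)
   = 198.0465·0.892812 − 152.5163·0.608527·0.563719 = 124.499291
B₀ = V₀ − E₀ = 198.0465 − 124.499291 = 73.547209
spread = −(1/T)·ln(B₀/D) − r = −(1/8.7604)·ln(73.547209/152.5163) − 0.0567 = 0.02655464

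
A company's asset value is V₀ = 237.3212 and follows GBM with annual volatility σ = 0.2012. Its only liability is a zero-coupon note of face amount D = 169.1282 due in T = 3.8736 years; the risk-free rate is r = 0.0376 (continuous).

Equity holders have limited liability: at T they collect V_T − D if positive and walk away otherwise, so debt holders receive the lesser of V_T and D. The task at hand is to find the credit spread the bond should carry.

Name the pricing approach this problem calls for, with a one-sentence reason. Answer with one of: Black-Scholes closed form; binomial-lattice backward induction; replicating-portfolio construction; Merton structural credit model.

framework: Merton structural credit model

Key observation: a levered firm with one bullet debt due at 3.8736 years is the canonical structural-credit setup: equity is a call on the firm's assets struck at the face value.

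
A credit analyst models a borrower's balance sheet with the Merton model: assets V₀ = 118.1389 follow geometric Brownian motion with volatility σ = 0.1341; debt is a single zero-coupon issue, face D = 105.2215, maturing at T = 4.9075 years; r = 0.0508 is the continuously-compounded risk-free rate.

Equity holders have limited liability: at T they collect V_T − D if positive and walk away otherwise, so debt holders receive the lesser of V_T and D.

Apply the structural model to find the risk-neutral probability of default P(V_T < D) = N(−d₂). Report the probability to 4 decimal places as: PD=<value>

With assets at 118.1389 and a single debt payment of 105.2215 at 4.9075 years:
d₁ = [ln(V₀/D) + (r + σ²/2)T] / (σ√T)
   = [ln(118.1389/105.2215) + (0.0508 + 0.5·0.1341²)·4.9075] / (0.1341·√4.9075)
   = [0.115793 + 0.293426] / 0.297070 = 1.377519
d₂ = d₁ − σ√T = 1.377519 − 0.297070 = 1.080449
risk-neutral PD = N(−d₂) = N(-1.080449) = 0.139971

PD=0.1400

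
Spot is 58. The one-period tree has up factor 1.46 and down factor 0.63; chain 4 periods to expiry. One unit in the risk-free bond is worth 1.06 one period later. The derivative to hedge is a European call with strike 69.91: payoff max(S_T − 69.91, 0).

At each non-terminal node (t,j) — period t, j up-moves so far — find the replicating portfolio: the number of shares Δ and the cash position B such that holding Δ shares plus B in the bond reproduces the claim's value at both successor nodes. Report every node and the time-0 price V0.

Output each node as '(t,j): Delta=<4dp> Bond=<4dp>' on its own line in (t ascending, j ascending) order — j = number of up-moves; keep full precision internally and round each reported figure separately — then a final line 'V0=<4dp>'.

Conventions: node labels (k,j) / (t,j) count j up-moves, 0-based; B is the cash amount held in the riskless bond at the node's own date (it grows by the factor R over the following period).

(0,0): Delta=0.6598 Bond=-17.9204
(1,0): Delta=0.3450 Bond=-7.4933
(1,1): Delta=0.7862 Bond=-29.6955
(2,0): Delta=0.0000 Bond=0.0000
(2,1): Delta=0.4835 Bond=-15.3317
(2,2): Delta=0.9077 Bond=-46.4963
(3,0): Delta=0.0000 Bond=0.0000
(3,1): Delta=0.0000 Bond=0.0000
(3,2): Delta=0.6776 Bond=-31.3693
(3,3): Delta=1.0000 Bond=-65.9528
V0=20.3496

Under the risk-neutral measure, an up-move has probability p* = (R−d)/(u−d) = 0.5181 and values discount at R = 1.06.
Payoffs at expiry: V(4,0)=0.0000, V(4,1)=0.0000, V(4,2)=0.0000, V(4,3)=43.8074, V(4,4)=193.6257
Node (3,0) S=14.5027: V=(p*·0.0000+(1−p*)·0.0000)/1.06=0.0000; Δ=(0.0000−0.0000)/(21.1740−9.1367)=0.0000; B=V−Δ·S=0.0000
Node (3,1) S=33.6095: V=(p*·0.0000+(1−p*)·0.0000)/1.06=0.0000; Δ=(0.0000−0.0000)/(49.0699−21.1740)=0.0000; B=V−Δ·S=0.0000
Node (3,2) S=77.8887: V=(p*·43.8074+(1−p*)·0.0000)/1.06=21.4108; Δ=(43.8074−0.0000)/(113.7174−49.0699)=0.6776; B=V−Δ·S=-31.3693
Node (3,3) S=180.5039: V=(p*·193.6257+(1−p*)·43.8074)/1.06=114.5511; Δ=(193.6257−43.8074)/(263.5357−113.7174)=1.0000; B=V−Δ·S=-65.9528
Node (2,0) S=23.0202: V=(p*·0.0000+(1−p*)·0.0000)/1.06=0.0000; Δ=(0.0000−0.0000)/(33.6095−14.5027)=0.0000; B=V−Δ·S=0.0000
Node (2,1) S=53.3484: V=(p*·21.4108+(1−p*)·0.0000)/1.06=10.4645; Δ=(21.4108−0.0000)/(77.8887−33.6095)=0.4835; B=V−Δ·S=-15.3317
Node (2,2) S=123.6328: V=(p*·114.5511+(1−p*)·21.4108)/1.06=65.7209; Δ=(114.5511−21.4108)/(180.5039−77.8887)=0.9077; B=V−Δ·S=-46.4963
Node (1,0) S=36.5400: V=(p*·10.4645+(1−p*)·0.0000)/1.06=5.1145; Δ=(10.4645−0.0000)/(53.3484−23.0202)=0.3450; B=V−Δ·S=-7.4933
Node (1,1) S=84.6800: V=(p*·65.7209+(1−p*)·10.4645)/1.06=36.8786; Δ=(65.7209−10.4645)/(123.6328−53.3484)=0.7862; B=V−Δ·S=-29.6955
Node (0,0) S=58.0000: V=(p*·36.8786+(1−p*)·5.1145)/1.06=20.3496; Δ=(36.8786−5.1145)/(84.6800−36.5400)=0.6598; B=V−Δ·S=-17.9204
Verification: the root portfolio costs Δ(0,0)·S0 + B(0,0) = 20.3496, matching V0.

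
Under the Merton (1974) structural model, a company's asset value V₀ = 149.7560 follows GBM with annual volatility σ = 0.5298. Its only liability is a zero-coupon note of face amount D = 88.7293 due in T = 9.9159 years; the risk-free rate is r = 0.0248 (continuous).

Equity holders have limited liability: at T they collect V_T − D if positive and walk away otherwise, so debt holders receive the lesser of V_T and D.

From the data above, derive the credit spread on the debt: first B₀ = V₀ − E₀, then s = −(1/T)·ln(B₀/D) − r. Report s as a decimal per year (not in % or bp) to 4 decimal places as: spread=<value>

spread=0.0575

Apply the equity-as-call identities (strike 88.7293, horizon 9.9159 years):
d₁ = [ln(V₀/D) + (r + σ²/2)T] / (σ√T)
   = [ln(149.7560/88.7293) + (0.0248 + 0.5·0.5298²)·9.9159] / (0.5298·√9.9159)
   = [0.523417 + 1.637552] / 1.668315 = 1.295300
d₂ = d₁ − σ√T = 1.295300 − 1.668315 = -0.373015
N(d₁) = 0.902392,  N(d₂) = 0.354569,  e^(−rT) = 0.781989
E₀ = V₀·N(d₁) − D·e^(−rT)·N(d₂)
   = 149.7560·0.902392 − 88.7293·0.781989·0.354569 = 110.536685
B₀ = V₀ − E₀ = 149.7560 − 110.536685 = 39.219315
spread = −(1/T)·ln(B₀/D) − r = −(1/9.9159)·ln(39.219315/88.7293) − 0.0248 = 0.05753451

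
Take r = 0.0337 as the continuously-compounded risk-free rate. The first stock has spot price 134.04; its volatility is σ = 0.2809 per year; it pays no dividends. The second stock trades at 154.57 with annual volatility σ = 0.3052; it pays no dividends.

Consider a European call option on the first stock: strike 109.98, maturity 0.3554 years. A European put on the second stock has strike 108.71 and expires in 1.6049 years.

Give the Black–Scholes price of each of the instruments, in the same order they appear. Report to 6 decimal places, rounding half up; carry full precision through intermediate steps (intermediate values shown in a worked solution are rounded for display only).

price(the first stock call K=109.98) = 26.383085
price(the second stock put K=108.71) = 3.646272

[the first stock call K=109.98]
σ√T = 0.2809·√0.3554 = 0.167460
d₁ = (ln(S/K) + (r+σ²/2)T) / (σ√T) = (ln(134.04/109.98) + (0.0337+0.2809²/2)·0.3554) / 0.167460 = (0.197840 + 0.025998) / 0.167460 = 1.336668
d₂ = d₁ − σ√T = 1.336668 − 0.167460 = 1.169208
e^{−rT} = 0.988094
N(d₁) = 0.909334,  N(d₂) = 0.878840
price = S·N(d₁) − K·e^{−rT}·N(d₂) = 121.887194 − 95.504109 = 26.383085
[the second stock put K=108.71]
σ√T = 0.3052·√1.6049 = 0.386642
d₁ = (ln(S/K) + (r+σ²/2)T) / (σ√T) = (ln(154.57/108.71) + (0.0337+0.3052²/2)·1.6049) / 0.386642 = (0.351963 + 0.128831) / 0.386642 = 1.243514
d₂ = d₁ − σ√T = 1.243514 − 0.386642 = 0.856873
e^{−rT} = 0.947351
N(−d₁) = 0.106839,  N(−d₂) = 0.195758
price = K·e^{−rT}·N(−d₂) − S·N(−d₁) = 20.160408 − 16.514136 = 3.646272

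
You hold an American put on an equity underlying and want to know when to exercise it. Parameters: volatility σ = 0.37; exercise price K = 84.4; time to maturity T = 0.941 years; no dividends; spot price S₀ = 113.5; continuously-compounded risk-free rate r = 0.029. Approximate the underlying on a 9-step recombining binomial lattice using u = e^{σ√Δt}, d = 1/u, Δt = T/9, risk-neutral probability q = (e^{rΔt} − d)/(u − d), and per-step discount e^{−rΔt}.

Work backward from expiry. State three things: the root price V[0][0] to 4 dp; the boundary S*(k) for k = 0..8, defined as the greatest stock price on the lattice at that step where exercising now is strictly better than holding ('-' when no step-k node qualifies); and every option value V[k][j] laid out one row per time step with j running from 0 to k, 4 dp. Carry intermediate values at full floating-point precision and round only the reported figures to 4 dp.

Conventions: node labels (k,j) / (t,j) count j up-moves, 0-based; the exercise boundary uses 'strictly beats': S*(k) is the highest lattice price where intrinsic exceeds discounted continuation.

params: Δt=0.10456 u=1.12709 d=0.88724 q=0.48279 e^(-rΔt)=0.99697
t_9 payoffs: 45.7307 35.2771 21.9976 5.1281 0.0000 0.0000 0.0000 0.0000 0.0000 0.0000
t_8: node(8,0) S=43.5838 payoff=40.8162 vs cont=40.5607 → 40.8162 [stop]  node(8,1) S=55.3659 payoff=29.0341 vs cont=28.7785 → 29.0341 [stop]  node(8,2) S=70.3332 payoff=14.0668 vs cont=13.8113 → 14.0668 [stop]  node(8,3) S=89.3466 payoff=0.0000 vs cont=2.6443 → 2.6443 [wait]  node(8,4) S=113.5000 payoff=0.0000 vs cont=0.0000 → 0.0000 [wait]  node(8,5) S=144.1828 payoff=0.0000 vs cont=0.0000 → 0.0000 [wait]  node(8,6) S=183.1603 payoff=0.0000 vs cont=0.0000 → 0.0000 [wait]  node(8,7) S=232.6746 payoff=0.0000 vs cont=0.0000 → 0.0000 [wait]  node(8,8) S=295.5743 payoff=0.0000 vs cont=0.0000 → 0.0000 [wait]  ⇒ S*(8)=70.3332
t_7: node(7,0) S=49.1229 payoff=35.2771 vs cont=35.0216 → 35.2771 [stop]  node(7,1) S=62.4024 payoff=21.9976 vs cont=21.7420 → 21.9976 [stop]  node(7,2) S=79.2719 payoff=5.1281 vs cont=8.5263 → 8.5263 [wait]  node(7,3) S=100.7017 payoff=0.0000 vs cont=1.3635 → 1.3635 [wait]  node(7,4) S=127.9248 payoff=0.0000 vs cont=0.0000 → 0.0000 [wait]  node(7,5) S=162.5071 payoff=0.0000 vs cont=0.0000 → 0.0000 [wait]  node(7,6) S=206.4382 payoff=0.0000 vs cont=0.0000 → 0.0000 [wait]  node(7,7) S=262.2454 payoff=0.0000 vs cont=0.0000 → 0.0000 [wait]  ⇒ S*(7)=62.4024
t_6: node(6,0) S=55.3659 payoff=29.0341 vs cont=28.7785 → 29.0341 [stop]  node(6,1) S=70.3332 payoff=14.0668 vs cont=15.4469 → 15.4469 [wait]  node(6,2) S=89.3466 payoff=0.0000 vs cont=5.0528 → 5.0528 [wait]  node(6,3) S=113.5000 payoff=0.0000 vs cont=0.7031 → 0.7031 [wait]  node(6,4) S=144.1828 payoff=0.0000 vs cont=0.0000 → 0.0000 [wait]  node(6,5) S=183.1603 payoff=0.0000 vs cont=0.0000 → 0.0000 [wait]  node(6,6) S=232.6746 payoff=0.0000 vs cont=0.0000 → 0.0000 [wait]  ⇒ S*(6)=55.3659
t_5: node(5,0) S=62.4024 payoff=21.9976 vs cont=22.4063 → 22.4063 [wait]  node(5,1) S=79.2719 payoff=5.1281 vs cont=10.3972 → 10.3972 [wait]  node(5,2) S=100.7017 payoff=0.0000 vs cont=2.9439 → 2.9439 [wait]  node(5,3) S=127.9248 payoff=0.0000 vs cont=0.3626 → 0.3626 [wait]  node(5,4) S=162.5071 payoff=0.0000 vs cont=0.0000 → 0.0000 [wait]  node(5,5) S=206.4382 payoff=0.0000 vs cont=0.0000 → 0.0000 [wait]  ⇒ S*(5)=-
t_4: node(4,0) S=70.3332 payoff=14.0668 vs cont=16.5582 → 16.5582 [wait]  node(4,1) S=89.3466 payoff=0.0000 vs cont=6.7783 → 6.7783 [wait]  node(4,2) S=113.5000 payoff=0.0000 vs cont=1.6925 → 1.6925 [wait]  node(4,3) S=144.1828 payoff=0.0000 vs cont=0.1869 → 0.1869 [wait]  node(4,4) S=183.1603 payoff=0.0000 vs cont=0.0000 → 0.0000 [wait]  ⇒ S*(4)=-
t_3: node(3,0) S=79.2719 payoff=5.1281 vs cont=11.8007 → 11.8007 [wait]  node(3,1) S=100.7017 payoff=0.0000 vs cont=4.3099 → 4.3099 [wait]  node(3,2) S=127.9248 payoff=0.0000 vs cont=0.9627 → 0.9627 [wait]  node(3,3) S=162.5071 payoff=0.0000 vs cont=0.0964 → 0.0964 [wait]  ⇒ S*(3)=-
t_2: node(2,0) S=89.3466 payoff=0.0000 vs cont=8.1595 → 8.1595 [wait]  node(2,1) S=113.5000 payoff=0.0000 vs cont=2.6858 → 2.6858 [wait]  node(2,2) S=144.1828 payoff=0.0000 vs cont=0.5428 → 0.5428 [wait]  ⇒ S*(2)=-
t_1: node(1,0) S=100.7017 payoff=0.0000 vs cont=5.5001 → 5.5001 [wait]  node(1,1) S=127.9248 payoff=0.0000 vs cont=1.6462 → 1.6462 [wait]  ⇒ S*(1)=-
t_0: node(0,0) S=113.5000 payoff=0.0000 vs cont=3.6285 → 3.6285 [wait]  ⇒ S*(0)=-

price = 3.6285
boundary = - - - - - - 55.3659 62.4024 70.3332
tree:
3.6285
5.5001 1.6462
8.1595 2.6858 0.5428
11.8007 4.3099 0.9627 0.0964
16.5582 6.7783 1.6925 0.1869 0.0000
22.4063 10.3972 2.9439 0.3626 0.0000 0.0000
29.0341 15.4469 5.0528 0.7031 0.0000 0.0000 0.0000
35.2771 21.9976 8.5263 1.3635 0.0000 0.0000 0.0000 0.0000
40.8162 29.0341 14.0668 2.6443 0.0000 0.0000 0.0000 0.0000 0.0000
45.7307 35.2771 21.9976 5.1281 0.0000 0.0000 0.0000 0.0000 0.0000 0.0000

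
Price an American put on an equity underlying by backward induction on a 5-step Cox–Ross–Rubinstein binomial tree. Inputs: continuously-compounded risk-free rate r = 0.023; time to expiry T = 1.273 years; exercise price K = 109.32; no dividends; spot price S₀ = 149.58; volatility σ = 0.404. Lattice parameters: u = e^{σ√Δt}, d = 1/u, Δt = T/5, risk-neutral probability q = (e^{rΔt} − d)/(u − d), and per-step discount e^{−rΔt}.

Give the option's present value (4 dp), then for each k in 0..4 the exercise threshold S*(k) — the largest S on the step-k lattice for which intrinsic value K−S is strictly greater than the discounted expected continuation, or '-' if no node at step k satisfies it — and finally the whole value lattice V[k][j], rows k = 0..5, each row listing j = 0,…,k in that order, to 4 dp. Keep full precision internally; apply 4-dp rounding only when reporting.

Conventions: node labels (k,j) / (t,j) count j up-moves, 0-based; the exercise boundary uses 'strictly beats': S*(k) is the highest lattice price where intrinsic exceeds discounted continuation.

price = 7.6923
boundary = - - - - 66.1835
tree:
7.6923
12.4532 2.2796
19.6562 4.2741 0.0000
29.9306 8.0137 0.0000 0.0000
43.1365 15.0252 0.0000 0.0000 0.0000
55.3417 28.1714 0.0000 0.0000 0.0000 0.0000

Δt=0.25460  u=1.22611  d=0.81558  q=0.46352  discount=0.99416
step 5 (expiry): payoffs max(K−S,0) = 55.3417 28.1714 0.0000 0.0000 0.0000 0.0000
step 4: (k=4,j=0): S=66.1835, K−S=43.1365, hold=42.4982 ⇒ V=43.1365 exercise | (k=4,j=1): S=99.4974, K−S=9.8226, hold=15.0252 ⇒ V=15.0252 continue | (k=4,j=2): S=149.5800, K−S=0.0000, hold=0.0000 ⇒ V=0.0000 continue | (k=4,j=3): S=224.8720, K−S=0.0000, hold=0.0000 ⇒ V=0.0000 continue | (k=4,j=4): S=338.0626, K−S=0.0000, hold=0.0000 ⇒ V=0.0000 continue  boundary S*=66.1835
step 3: (k=3,j=0): S=81.1486, K−S=28.1714, hold=29.9306 ⇒ V=29.9306 continue | (k=3,j=1): S=121.9952, K−S=0.0000, hold=8.0137 ⇒ V=8.0137 continue | (k=3,j=2): S=183.4022, K−S=0.0000, hold=0.0000 ⇒ V=0.0000 continue | (k=3,j=3): S=275.7187, K−S=0.0000, hold=0.0000 ⇒ V=0.0000 continue  boundary S*=-
step 2: (k=2,j=0): S=99.4974, K−S=9.8226, hold=19.6562 ⇒ V=19.6562 continue | (k=2,j=1): S=149.5800, K−S=0.0000, hold=4.2741 ⇒ V=4.2741 continue | (k=2,j=2): S=224.8720, K−S=0.0000, hold=0.0000 ⇒ V=0.0000 continue  boundary S*=-
step 1: (k=1,j=0): S=121.9952, K−S=0.0000, hold=12.4532 ⇒ V=12.4532 continue | (k=1,j=1): S=183.4022, K−S=0.0000, hold=2.2796 ⇒ V=2.2796 continue  boundary S*=-
step 0: (k=0,j=0): S=149.5800, K−S=0.0000, hold=7.6923 ⇒ V=7.6923 continue  boundary S*=-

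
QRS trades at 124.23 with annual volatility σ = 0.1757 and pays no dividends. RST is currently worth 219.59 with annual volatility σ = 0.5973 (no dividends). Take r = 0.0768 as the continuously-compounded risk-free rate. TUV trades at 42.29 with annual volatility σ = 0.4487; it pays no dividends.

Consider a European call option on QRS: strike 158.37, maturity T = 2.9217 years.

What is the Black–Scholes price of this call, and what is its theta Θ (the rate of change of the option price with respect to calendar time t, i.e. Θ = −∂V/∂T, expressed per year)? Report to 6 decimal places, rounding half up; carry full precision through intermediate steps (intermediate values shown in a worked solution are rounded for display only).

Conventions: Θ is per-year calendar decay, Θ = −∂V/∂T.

σ√T = 0.1757·√2.9217 = 0.300324
d₁ = (ln(S/K) + (r+σ²/2)T) / (σ√T) = (ln(124.23/158.37) + (0.0768+0.1757²/2)·2.9217) / 0.300324 = (-0.242799 + 0.269484) / 0.300324 = 0.088852
d₂ = d₁ − σ√T = 0.088852 − 0.300324 = -0.211472
e^{−rT} = 0.799006
N(d₁) = 0.535400,  N(d₂) = 0.416260
Call price V = S·N(d₁) − K·e^{−rT}·N(d₂) = 66.512767 − 52.672911 = 13.839856
φ(d₁) = (1/√(2π))·e^{−d₁²/2} = 0.397371
Θ = −S·φ(d₁)·σ/(2√T) − r·K·e^{−rT}·N(d₂) = −2.537150 − 4.045280 = -6.582430

price = 13.839856
Θ = -6.582430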